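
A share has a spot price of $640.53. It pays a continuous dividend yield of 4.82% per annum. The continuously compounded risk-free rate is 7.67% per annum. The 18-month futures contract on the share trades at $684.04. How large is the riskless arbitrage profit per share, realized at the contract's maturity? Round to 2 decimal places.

$15.53 per share

Fair futures: F* = S·e^(carry·T), with carry = (r − q) = 0.0767 − 0.0482 = 0.0285
F* = 640.53 · e^(0.0285 × 18/12) = 640.53 · e^0.042750 = 640.53 × 1.043677 = $668.5064
Market $684.04 > fair $668.5064: forward overpriced → cash-and-carry (buy spot, short the forward).
At maturity, profit = |F_mkt − F*| = |684.04 − 668.5064| = $15.53 per share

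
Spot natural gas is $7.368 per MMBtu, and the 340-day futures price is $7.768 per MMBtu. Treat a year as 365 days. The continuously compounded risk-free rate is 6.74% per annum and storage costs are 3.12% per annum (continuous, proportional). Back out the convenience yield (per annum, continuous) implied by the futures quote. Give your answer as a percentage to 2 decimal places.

4.18%

F = S·e^((r+u−y)T) ⇒ (r+u−y) = ln(F/S)/T
ln(7.768/7.368) = 0.052866; /T ⇒ 0.056753
y = r + u − ln(F/S)/T = 0.0674 + 0.0312 − 0.056753 = 0.041847
y = 4.18%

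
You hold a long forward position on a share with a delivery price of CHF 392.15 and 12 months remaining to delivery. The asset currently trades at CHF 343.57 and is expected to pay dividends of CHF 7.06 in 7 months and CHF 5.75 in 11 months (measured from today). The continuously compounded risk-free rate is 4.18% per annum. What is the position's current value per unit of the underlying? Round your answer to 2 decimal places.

-CHF 44.95

PV(remaining dividends) I = 7.06·e^(−0.0418·7/12) + 5.75·e^(−0.0418·11/12) = 12.4238
Current forward F = (S − I)·e^(rT) = (343.57 − 12.4238)·e^(0.0418·12/12) = 331.1462 × 1.042686 = 345.2815
Value (long) = (F − K)·e^(−rT) = (345.2815 − 392.15) × 0.959062 = -44.9498
Value = -CHF 44.95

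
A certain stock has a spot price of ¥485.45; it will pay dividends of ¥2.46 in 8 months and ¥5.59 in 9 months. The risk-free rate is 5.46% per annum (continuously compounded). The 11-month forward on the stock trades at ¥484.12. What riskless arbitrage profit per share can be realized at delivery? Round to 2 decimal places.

¥18.11 per share

PV(dividends) I = 2.46·e^(−0.0546·8/12) + 5.59·e^(−0.0546·9/12) = 7.7378
Fair forward F* = (S − I)·e^(rT) = (485.45 − 7.7378)·e^0.050050 = 477.7122 × 1.051324 = 502.2303
Market ¥484.12 < fair 502.2303: forward underpriced → reverse cash-and-carry (short the stock, invest proceeds at r, pay the dividends, go long the forward).
Profit at T = |F_mkt − F*| = |484.12 − 502.2303| = ¥18.11 per share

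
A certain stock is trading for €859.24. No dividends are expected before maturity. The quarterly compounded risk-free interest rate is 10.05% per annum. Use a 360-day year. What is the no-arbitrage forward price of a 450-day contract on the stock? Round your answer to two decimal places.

F = S · (1+r/4)^(4T)
= 859.24 × 1.132098
F = €972.74

€972.74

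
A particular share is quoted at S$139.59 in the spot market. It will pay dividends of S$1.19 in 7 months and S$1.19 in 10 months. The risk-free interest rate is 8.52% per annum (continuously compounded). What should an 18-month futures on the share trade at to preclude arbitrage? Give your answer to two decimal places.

PV(dividends) I = 1.19·e^(−0.0852·7/12) + 1.19·e^(−0.0852·10/12)
I = 1.1323 + 1.1084 = 2.2407
F = (S − I)·e^(rT) = (139.59 − 2.2407) · e^(0.0852·18/12)
= 137.3493 · e^0.127800 = 137.3493 × 1.136326 = S$156.07

S$156.07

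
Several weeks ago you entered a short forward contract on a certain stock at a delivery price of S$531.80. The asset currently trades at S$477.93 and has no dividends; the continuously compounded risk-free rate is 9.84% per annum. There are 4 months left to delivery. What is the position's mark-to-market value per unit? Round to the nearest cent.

S$36.71

Current fair forward for the remaining 4 months: F = S·e^(r·T), r = 0.0984
F = 477.93 · e^(0.0984 × 4/12) = 477.93 × 1.033344 = 493.8661
Value of long forward = (F − K)·e^(−rT) = (493.8661 − 531.80) · e^(−0.0984·4/12)
= -37.9339 × 0.967732 = -36.71
Short position value = −(long value) = S$36.71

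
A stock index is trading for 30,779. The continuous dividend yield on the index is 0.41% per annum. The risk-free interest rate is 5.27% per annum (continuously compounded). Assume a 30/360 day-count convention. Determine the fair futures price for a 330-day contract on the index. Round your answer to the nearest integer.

F = S·e^((r − q)T) = 30779 · e^((0.0527 − 0.0041) × 330/360)
= 30779 · e^0.044550 = 30779 × 1.045557
F = 32,181

32,181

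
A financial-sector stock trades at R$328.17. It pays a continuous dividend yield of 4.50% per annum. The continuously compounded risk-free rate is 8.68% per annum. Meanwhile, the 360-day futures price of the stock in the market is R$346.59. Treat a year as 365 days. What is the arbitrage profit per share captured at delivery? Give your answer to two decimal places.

R$4.61 per share

Fair futures: F* = S·e^(carry·T), with carry = (r − q) = 0.0868 − 0.0450 = 0.0418
F* = 328.17 · e^(0.0418 × 360/365) = 328.17 · e^0.041227 = 328.17 × 1.042089 = R$341.9823
Market R$346.59 > fair R$341.9823: forward overpriced → cash-and-carry (buy spot, short the forward).
At maturity, profit = |F_mkt − F*| = |346.59 − 341.9823| = R$4.61 per share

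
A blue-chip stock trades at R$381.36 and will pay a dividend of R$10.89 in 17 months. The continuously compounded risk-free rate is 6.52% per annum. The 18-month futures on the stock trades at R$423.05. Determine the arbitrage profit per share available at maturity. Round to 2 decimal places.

R$13.46 per share

PV(dividends) I = 10.89·e^(−0.0652·17/12) = 9.9292
Fair futures F* = (S − I)·e^(rT) = (381.36 − 9.9292)·e^0.097800 = 371.4308 × 1.102742 = 409.5923
Market R$423.05 > fair 409.5923: forward overpriced → cash-and-carry (borrow at r, buy the stock and collect the dividends, short the forward).
Profit at T = |F_mkt − F*| = |423.05 − 409.5923| = R$13.46 per share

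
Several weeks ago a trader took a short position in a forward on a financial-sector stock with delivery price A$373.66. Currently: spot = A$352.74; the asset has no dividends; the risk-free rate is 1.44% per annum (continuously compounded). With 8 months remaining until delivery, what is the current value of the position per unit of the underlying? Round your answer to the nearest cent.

Current fair forward for the remaining 8 months: F = S·e^(r·T), r = 0.0144
F = 352.74 · e^(0.0144 × 8/12) = 352.74 × 1.009646 = 356.1425
Value of long forward = (F − K)·e^(−rT) = (356.1425 − 373.66) · e^(−0.0144·8/12)
= -17.5175 × 0.990446 = -17.35
Short position value = −(long value) = A$17.35

A$17.35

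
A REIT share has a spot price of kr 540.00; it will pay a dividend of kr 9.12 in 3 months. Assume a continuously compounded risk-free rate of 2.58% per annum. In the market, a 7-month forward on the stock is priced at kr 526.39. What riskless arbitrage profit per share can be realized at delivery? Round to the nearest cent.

kr 12.60 per share

PV(dividends) I = 9.12·e^(−0.0258·3/12) = 9.0614
Fair forward F* = (S − I)·e^(rT) = (540.00 − 9.0614)·e^0.015050 = 530.9386 × 1.015164 = 538.9898
Market kr 526.39 < fair 538.9898: forward underpriced → reverse cash-and-carry (short the stock, invest proceeds at r, pay the dividends, go long the forward).
Profit at T = |F_mkt − F*| = |526.39 − 538.9898| = kr 12.60 per share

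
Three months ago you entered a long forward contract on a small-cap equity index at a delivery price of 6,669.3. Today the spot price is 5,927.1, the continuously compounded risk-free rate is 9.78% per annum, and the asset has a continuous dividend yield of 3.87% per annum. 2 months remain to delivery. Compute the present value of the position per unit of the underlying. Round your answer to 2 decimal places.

Current fair forward for the remaining 2 months: F = S·e^((r − q)·T), (r − q) = 0.0978 − 0.0387 = 0.0591
F = 5927.1 · e^(0.0591 × 2/12) = 5927.1 × 1.00989867 = 5985.7704
Value of long forward = (F − K)·e^(−rT) = (5985.7704 − 6669.3) · e^(−0.0978·2/12)
= -683.5296 × 0.98383213 = -672.48

-672.48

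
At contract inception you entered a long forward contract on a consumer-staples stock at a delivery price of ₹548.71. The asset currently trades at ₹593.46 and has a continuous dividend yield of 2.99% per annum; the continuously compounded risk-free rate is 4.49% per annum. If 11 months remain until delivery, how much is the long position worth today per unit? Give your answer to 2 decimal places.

Current fair forward for the remaining 11 months: F = S·e^((r − q)·T), (r − q) = 0.0449 − 0.0299 = 0.0150
F = 593.46 · e^(0.0150 × 11/12) = 593.46 × 1.013845 = 601.6765
Value of long forward = (F − K)·e^(−rT) = (601.6765 − 548.71) · e^(−0.0449·11/12)
= 52.9665 × 0.959677 = 50.83

₹50.83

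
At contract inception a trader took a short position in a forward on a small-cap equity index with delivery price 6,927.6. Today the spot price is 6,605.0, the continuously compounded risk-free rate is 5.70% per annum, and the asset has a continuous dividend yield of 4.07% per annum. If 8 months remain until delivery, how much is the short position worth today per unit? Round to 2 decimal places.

Current fair forward for the remaining 8 months: F = S·e^((r − q)·T), (r − q) = 0.0570 − 0.0407 = 0.0163
F = 6605.0 · e^(0.0163 × 8/12) = 6605.0 × 1.01092592 = 6677.1657
Value of long forward = (F − K)·e^(−rT) = (6677.1657 − 6927.6) · e^(−0.0570·8/12)
= -250.4343 × 0.96271294 = -241.10
Short position value = −(long value) = 241.10

241.10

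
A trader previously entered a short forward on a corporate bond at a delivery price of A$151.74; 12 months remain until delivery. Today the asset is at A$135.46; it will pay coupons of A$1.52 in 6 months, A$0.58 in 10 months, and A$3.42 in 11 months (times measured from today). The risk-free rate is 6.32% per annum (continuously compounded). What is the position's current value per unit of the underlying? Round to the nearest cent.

A$12.24

PV(remaining coupons) I = 1.52·e^(−0.0632·6/12) + 0.58·e^(−0.0632·10/12) + 3.42·e^(−0.0632·11/12) = 5.2505
Current forward F = (S − I)·e^(rT) = (135.46 − 5.2505)·e^(0.0632·12/12) = 130.2095 × 1.065240 = 138.7044
Value (long) = (F − K)·e^(−rT) = (138.7044 − 151.74) × 0.938756 = -12.2372
Short position value = −(long value) = A$12.24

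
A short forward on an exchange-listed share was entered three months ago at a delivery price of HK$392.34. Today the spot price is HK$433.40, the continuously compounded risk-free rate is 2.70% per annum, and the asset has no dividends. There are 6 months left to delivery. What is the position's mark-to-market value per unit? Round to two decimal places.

-HK$46.32

Current fair forward for the remaining 6 months: F = S·e^(r·T), r = 0.0270
F = 433.40 · e^(0.0270 × 6/12) = 433.40 × 1.013592 = 439.2908
Value of long forward = (F − K)·e^(−rT) = (439.2908 − 392.34) · e^(−0.0270·6/12)
= 46.9508 × 0.986591 = 46.32
Short position value = −(long value) = -HK$46.32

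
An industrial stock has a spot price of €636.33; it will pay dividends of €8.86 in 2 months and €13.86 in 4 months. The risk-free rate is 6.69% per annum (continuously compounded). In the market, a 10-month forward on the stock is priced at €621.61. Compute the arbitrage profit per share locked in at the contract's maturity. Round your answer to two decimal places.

€27.61 per share

PV(dividends) I = 8.86·e^(−0.0669·2/12) + 13.86·e^(−0.0669·4/12) = 22.3161
Fair forward F* = (S − I)·e^(rT) = (636.33 − 22.3161)·e^0.055750 = 614.0139 × 1.057333 = 649.2172
Market €621.61 < fair 649.2172: forward underpriced → reverse cash-and-carry (short the stock, invest proceeds at r, pay the dividends, go long the forward).
Profit at T = |F_mkt − F*| = |621.61 − 649.2172| = €27.61 per share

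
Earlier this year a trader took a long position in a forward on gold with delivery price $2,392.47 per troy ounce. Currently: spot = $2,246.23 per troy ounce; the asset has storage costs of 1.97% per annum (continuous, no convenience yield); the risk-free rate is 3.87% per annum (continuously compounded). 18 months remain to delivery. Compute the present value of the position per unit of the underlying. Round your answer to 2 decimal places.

$56.06 per troy ounce

Current fair forward for the remaining 18 months: F = S·e^((r + u)·T), (r + u) = 0.0387 + 0.0197 = 0.0584
F = 2246.23 · e^(0.0584 × 18/12) = 2246.23 × 1.09155141 = 2451.8755
Value of long forward = (F − K)·e^(−rT) = (2451.8755 − 2392.47) · e^(−0.0387·18/12)
= 59.4055 × 0.94360277 = 56.06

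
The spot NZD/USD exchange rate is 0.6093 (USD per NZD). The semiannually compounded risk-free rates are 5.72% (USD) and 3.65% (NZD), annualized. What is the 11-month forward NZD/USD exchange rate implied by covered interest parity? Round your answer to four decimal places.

0.6207

By covered interest parity, F = S · (1+r_USD/2)^(2T) / (1+r_NZD/2)^(2T)
= 0.6093 × 1.053057 / 1.033712 = 0.6093 × 1.018714
F = 0.6207 USD per NZD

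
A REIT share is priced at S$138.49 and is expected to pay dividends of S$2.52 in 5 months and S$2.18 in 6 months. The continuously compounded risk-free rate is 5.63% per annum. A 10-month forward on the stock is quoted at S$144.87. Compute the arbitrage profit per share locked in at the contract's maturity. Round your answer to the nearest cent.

PV(dividends) I = 2.52·e^(−0.0563·5/12) + 2.18·e^(−0.0563·6/12) = 4.5811
Fair forward F* = (S − I)·e^(rT) = (138.49 − 4.5811)·e^0.046917 = 133.9089 × 1.048035 = 140.3412
Market S$144.87 > fair 140.3412: forward overpriced → cash-and-carry (borrow at r, buy the stock and collect the dividends, short the forward).
Profit at T = |F_mkt − F*| = |144.87 − 140.3412| = S$4.53 per share

S$4.53 per share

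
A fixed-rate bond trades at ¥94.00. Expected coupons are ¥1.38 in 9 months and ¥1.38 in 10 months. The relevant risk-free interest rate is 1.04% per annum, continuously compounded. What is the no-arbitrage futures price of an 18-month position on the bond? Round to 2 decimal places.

¥92.70

PV(coupons) I = 1.38·e^(−0.0104·9/12) + 1.38·e^(−0.0104·10/12)
I = 1.3693 + 1.3681 = 2.7374
F = (S − I)·e^(rT) = (94.00 − 2.7374) · e^(0.0104·18/12)
= 91.2626 · e^0.015600 = 91.2626 × 1.015722 = ¥92.70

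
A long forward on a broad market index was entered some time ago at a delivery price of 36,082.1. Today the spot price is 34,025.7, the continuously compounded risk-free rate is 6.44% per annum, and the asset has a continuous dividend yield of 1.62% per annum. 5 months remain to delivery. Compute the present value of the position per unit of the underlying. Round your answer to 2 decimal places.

-1329.97

Current fair forward for the remaining 5 months: F = S·e^((r − q)·T), (r − q) = 0.0644 − 0.0162 = 0.0482
F = 34025.7 · e^(0.0482 × 5/12) = 34025.7 × 1.02028636 = 34715.9576
Value of long forward = (F − K)·e^(−rT) = (34715.9576 − 36082.1) · e^(−0.0644·5/12)
= -1366.1424 × 0.97352348 = -1329.97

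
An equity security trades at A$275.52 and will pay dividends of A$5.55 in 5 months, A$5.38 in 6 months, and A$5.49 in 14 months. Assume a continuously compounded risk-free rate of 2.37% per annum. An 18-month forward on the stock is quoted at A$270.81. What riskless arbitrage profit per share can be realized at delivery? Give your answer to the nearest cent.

A$2.06 per share

PV(dividends) I = 5.55·e^(−0.0237·5/12) + 5.38·e^(−0.0237·6/12) + 5.49·e^(−0.0237·14/12) = 16.1524
Fair forward F* = (S − I)·e^(rT) = (275.52 − 16.1524)·e^0.035550 = 259.3676 × 1.036189 = 268.7539
Market A$270.81 > fair 268.7539: forward overpriced → cash-and-carry (borrow at r, buy the stock and collect the dividends, short the forward).
Profit at T = |F_mkt − F*| = |270.81 − 268.7539| = A$2.06 per share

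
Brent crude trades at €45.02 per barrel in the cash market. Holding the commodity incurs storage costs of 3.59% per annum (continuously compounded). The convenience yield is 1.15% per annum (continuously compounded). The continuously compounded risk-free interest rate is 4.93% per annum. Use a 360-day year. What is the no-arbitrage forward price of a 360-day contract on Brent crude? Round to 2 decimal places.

€48.46 per barrel

Net carry = r + u − y = 0.0493 + 0.0359 − 0.0115 = 0.0737
F = S·e^((r+u−y)T) = 45.02 · e^(0.0737 × 360/360) = 45.02 · e^0.073700
= 45.02 × 1.076484 = €48.46 per barrel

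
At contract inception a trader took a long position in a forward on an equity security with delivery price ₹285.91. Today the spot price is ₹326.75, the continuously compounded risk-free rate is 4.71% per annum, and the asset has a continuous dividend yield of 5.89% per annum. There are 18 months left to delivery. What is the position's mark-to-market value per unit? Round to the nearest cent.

Current fair forward for the remaining 18 months: F = S·e^((r − q)·T), (r − q) = 0.0471 − 0.0589 = -0.0118
F = 326.75 · e^(-0.0118 × 18/12) = 326.75 × 0.982456 = 321.0175
Value of long forward = (F − K)·e^(−rT) = (321.0175 − 285.91) · e^(−0.0471·18/12)
= 35.1075 × 0.931788 = 32.71

₹32.71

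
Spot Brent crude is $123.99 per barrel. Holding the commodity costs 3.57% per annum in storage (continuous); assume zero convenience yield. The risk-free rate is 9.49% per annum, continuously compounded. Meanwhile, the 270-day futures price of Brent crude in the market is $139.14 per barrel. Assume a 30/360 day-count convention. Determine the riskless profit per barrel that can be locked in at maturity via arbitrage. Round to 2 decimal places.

$2.39 per barrel

Fair futures: F* = S·e^(carry·T), with carry = (r + u) = 0.0949 + 0.0357 = 0.1306
F* = 123.99 · e^(0.1306 × 270/360) = 123.99 · e^0.097950 = 123.99 × 1.102908 = $136.7496
Market $139.14 > fair $136.7496: forward overpriced → cash-and-carry (buy spot, short the forward).
At maturity, profit = |F_mkt − F*| = |139.14 − 136.7496| = $2.39 per barrel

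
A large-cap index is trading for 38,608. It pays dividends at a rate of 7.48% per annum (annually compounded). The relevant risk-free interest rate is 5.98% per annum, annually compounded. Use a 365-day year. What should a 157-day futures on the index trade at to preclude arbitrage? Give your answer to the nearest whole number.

F = S · (1+r)^T / (1+q)^T
= 38608 × 1.025297 / 1.031514 = 38608 × 0.993973
F = 38,375

38,375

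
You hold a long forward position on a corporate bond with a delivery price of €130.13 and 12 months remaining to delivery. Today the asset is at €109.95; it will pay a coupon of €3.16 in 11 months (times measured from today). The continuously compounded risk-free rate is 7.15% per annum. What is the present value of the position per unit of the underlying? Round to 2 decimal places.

-€14.16

PV(remaining coupons) I = 3.16·e^(−0.0715·11/12) = 2.9595
Current forward F = (S − I)·e^(rT) = (109.95 − 2.9595)·e^(0.0715·12/12) = 106.9905 × 1.074118 = 114.9204
Value (long) = (F − K)·e^(−rT) = (114.9204 − 130.13) × 0.930996 = -14.1601
Value = -€14.16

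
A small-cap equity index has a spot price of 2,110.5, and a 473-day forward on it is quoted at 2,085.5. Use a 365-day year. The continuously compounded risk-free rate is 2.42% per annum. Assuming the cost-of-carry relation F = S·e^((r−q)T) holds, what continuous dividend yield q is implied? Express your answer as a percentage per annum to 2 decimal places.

From F = S·e^((r−q)T): (r − q) = ln(F/S)/T
ln(2085.5/2110.5) = ln(0.988154) = -0.011917
(r − q) = -0.011917 / (473/365) = -0.009196
q = r − ln(F/S)/T = 0.0242 + 0.009196 = 0.033396
q = 3.34%

3.34%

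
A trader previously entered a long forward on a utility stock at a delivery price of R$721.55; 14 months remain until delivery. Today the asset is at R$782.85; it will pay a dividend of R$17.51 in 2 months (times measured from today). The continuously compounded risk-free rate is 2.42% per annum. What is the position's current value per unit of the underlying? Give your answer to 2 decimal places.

R$63.95

PV(remaining dividends) I = 17.51·e^(−0.0242·2/12) = 17.4395
Current forward F = (S − I)·e^(rT) = (782.85 − 17.4395)·e^(0.0242·14/12) = 765.4105 × 1.028636 = 787.3288
Value (long) = (F − K)·e^(−rT) = (787.3288 − 721.55) × 0.972162 = 63.9476
Value = R$63.95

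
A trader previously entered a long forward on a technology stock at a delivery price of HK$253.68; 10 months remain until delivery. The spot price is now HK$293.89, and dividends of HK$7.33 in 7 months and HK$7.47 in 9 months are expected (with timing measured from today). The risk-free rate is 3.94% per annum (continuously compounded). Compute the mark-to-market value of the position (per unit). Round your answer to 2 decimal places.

PV(remaining dividends) I = 7.33·e^(−0.0394·7/12) + 7.47·e^(−0.0394·9/12) = 14.4159
Current forward F = (S − I)·e^(rT) = (293.89 − 14.4159)·e^(0.0394·10/12) = 279.4741 × 1.033378 = 288.8024
Value (long) = (F − K)·e^(−rT) = (288.8024 − 253.68) × 0.967700 = 33.9879
Value = HK$33.99

HK$33.99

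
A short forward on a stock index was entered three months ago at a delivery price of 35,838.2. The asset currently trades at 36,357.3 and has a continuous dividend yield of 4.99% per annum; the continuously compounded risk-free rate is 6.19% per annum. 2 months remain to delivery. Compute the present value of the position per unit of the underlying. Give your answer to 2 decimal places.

Current fair forward for the remaining 2 months: F = S·e^((r − q)·T), (r − q) = 0.0619 − 0.0499 = 0.0120
F = 36357.3 · e^(0.0120 × 2/12) = 36357.3 × 1.00200200 = 36430.0873
Value of long forward = (F − K)·e^(−rT) = (36430.0873 − 35838.2) · e^(−0.0619·2/12)
= 591.8873 × 0.98973637 = 585.81
Short position value = −(long value) = -585.81

-585.81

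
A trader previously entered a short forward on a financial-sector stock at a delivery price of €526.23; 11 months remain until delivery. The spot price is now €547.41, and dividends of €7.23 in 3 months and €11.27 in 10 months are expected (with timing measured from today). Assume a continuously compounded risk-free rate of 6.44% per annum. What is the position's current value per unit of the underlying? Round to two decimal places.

-€33.55

PV(remaining dividends) I = 7.23·e^(−0.0644·3/12) + 11.27·e^(−0.0644·10/12) = 17.7956
Current forward F = (S − I)·e^(rT) = (547.41 − 17.7956)·e^(0.0644·11/12) = 529.6144 × 1.060811 = 561.8208
Value (long) = (F − K)·e^(−rT) = (561.8208 − 526.23) × 0.942675 = 33.5506
Short position value = −(long value) = -€33.55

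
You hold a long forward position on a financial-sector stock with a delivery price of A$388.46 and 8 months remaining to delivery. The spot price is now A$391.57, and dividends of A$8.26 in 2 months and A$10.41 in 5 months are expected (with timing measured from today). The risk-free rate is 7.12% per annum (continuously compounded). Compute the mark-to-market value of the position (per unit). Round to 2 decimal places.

PV(remaining dividends) I = 8.26·e^(−0.0712·2/12) + 10.41·e^(−0.0712·5/12) = 18.2683
Current forward F = (S − I)·e^(rT) = (391.57 − 18.2683)·e^(0.0712·8/12) = 373.3017 × 1.048611 = 391.4483
Value (long) = (F − K)·e^(−rT) = (391.4483 − 388.46) × 0.953642 = 2.8498
Value = A$2.85

A$2.85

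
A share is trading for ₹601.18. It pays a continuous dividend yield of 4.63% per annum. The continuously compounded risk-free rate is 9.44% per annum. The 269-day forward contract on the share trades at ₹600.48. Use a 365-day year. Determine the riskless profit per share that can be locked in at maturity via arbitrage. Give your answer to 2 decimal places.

₹22.39 per share

Fair forward: F* = S·e^(carry·T), with carry = (r − q) = 0.0944 − 0.0463 = 0.0481
F* = 601.18 · e^(0.0481 × 269/365) = 601.18 · e^0.035449 = 601.18 × 1.036085 = ₹622.8736
Market ₹600.48 < fair ₹622.8736: forward underpriced → reverse cash-and-carry (short spot, go long the forward).
At maturity, profit = |F_mkt − F*| = |600.48 − 622.8736| = ₹22.39 per share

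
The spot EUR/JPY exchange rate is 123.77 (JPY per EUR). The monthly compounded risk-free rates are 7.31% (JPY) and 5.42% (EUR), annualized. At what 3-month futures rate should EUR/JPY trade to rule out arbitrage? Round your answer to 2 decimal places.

By covered interest parity, F = S · (1+r_JPY/12)^(12T) / (1+r_EUR/12)^(12T)
= 123.77 × 1.018387 / 1.013611 = 123.77 × 1.004712
F = 124.35 JPY per EUR

124.35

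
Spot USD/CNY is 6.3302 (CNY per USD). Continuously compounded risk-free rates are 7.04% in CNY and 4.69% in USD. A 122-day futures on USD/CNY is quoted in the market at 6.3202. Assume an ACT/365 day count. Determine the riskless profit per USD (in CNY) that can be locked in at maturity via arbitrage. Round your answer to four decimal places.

Fair futures: F* = S·e^(carry·T), with carry = (r_CNY − r_USD) = 0.0704 − 0.0469 = 0.0235
F* = 6.3302 · e^(0.0235 × 122/365) = 6.3302 · e^0.007855 = 6.3302 × 1.007886 = 6.3801
Market 6.3202 < fair 6.3801: forward underpriced → reverse cash-and-carry (short spot, go long the forward).
At maturity, profit = |F_mkt − F*| = |6.3202 − 6.3801| = 0.0599 per USD (in CNY)

0.0599 per USD (in CNY)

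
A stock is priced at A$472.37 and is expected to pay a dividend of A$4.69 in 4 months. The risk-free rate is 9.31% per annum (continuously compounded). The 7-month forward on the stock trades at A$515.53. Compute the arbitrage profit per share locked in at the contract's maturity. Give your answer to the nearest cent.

PV(dividends) I = 4.69·e^(−0.0931·4/12) = 4.5467
Fair forward F* = (S − I)·e^(rT) = (472.37 − 4.5467)·e^0.054308 = 467.8233 × 1.055810 = 493.9325
Market A$515.53 > fair 493.9325: forward overpriced → cash-and-carry (borrow at r, buy the stock and collect the dividends, short the forward).
Profit at T = |F_mkt − F*| = |515.53 − 493.9325| = A$21.60 per share

A$21.60 per share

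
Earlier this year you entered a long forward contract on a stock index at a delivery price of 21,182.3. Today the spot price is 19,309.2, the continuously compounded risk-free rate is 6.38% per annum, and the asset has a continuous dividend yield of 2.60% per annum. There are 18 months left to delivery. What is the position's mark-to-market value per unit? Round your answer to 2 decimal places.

-678.49

Current fair forward for the remaining 18 months: F = S·e^((r − q)·T), (r − q) = 0.0638 − 0.0260 = 0.0378
F = 19309.2 · e^(0.0378 × 18/12) = 19309.2 × 1.05833826 = 20435.6651
Value of long forward = (F − K)·e^(−rT) = (20435.6651 − 21182.3) · e^(−0.0638·18/12)
= -746.6349 × 0.90873660 = -678.49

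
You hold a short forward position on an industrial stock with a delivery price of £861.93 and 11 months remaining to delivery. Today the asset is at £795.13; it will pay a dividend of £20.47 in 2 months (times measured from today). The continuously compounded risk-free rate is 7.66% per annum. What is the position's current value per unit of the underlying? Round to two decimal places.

PV(remaining dividends) I = 20.47·e^(−0.0766·2/12) = 20.2103
Current forward F = (S − I)·e^(rT) = (795.13 − 20.2103)·e^(0.0766·11/12) = 774.9197 × 1.072741 = 831.2881
Value (long) = (F − K)·e^(−rT) = (831.2881 − 861.93) × 0.932192 = -28.5641
Short position value = −(long value) = £28.56

£28.56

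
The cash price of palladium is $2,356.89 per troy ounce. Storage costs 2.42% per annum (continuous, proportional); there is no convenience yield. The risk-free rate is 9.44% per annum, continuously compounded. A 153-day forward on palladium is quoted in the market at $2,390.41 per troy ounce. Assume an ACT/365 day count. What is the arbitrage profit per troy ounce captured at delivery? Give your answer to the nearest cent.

Fair forward: F* = S·e^(carry·T), with carry = (r + u) = 0.0944 + 0.0242 = 0.1186
F* = 2356.89 · e^(0.1186 × 153/365) = 2356.89 · e^0.04971452 = 2356.89 × 1.05097102 = $2477.0231
Market $2390.41 < fair $2477.0231: forward underpriced → reverse cash-and-carry (short spot, go long the forward).
At maturity, profit = |F_mkt − F*| = |2390.41 − 2477.0231| = $86.61 per troy ounce

$86.61 per troy ounce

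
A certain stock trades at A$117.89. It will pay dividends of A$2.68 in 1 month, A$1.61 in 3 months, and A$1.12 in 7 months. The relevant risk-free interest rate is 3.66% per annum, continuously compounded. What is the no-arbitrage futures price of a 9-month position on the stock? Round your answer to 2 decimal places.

A$115.66

PV(dividends) I = 2.68·e^(−0.0366·1/12) + 1.61·e^(−0.0366·3/12) + 1.12·e^(−0.0366·7/12)
I = 2.6718 + 1.5953 + 1.0963 = 5.3634
F = (S − I)·e^(rT) = (117.89 − 5.3634) · e^(0.0366·9/12)
= 112.5266 · e^0.027450 = 112.5266 × 1.027830 = A$115.66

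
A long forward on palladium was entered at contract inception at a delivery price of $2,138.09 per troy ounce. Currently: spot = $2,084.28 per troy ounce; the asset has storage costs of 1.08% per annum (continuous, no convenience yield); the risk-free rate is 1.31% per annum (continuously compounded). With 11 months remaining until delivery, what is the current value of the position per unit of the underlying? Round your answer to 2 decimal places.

Current fair forward for the remaining 11 months: F = S·e^((r + u)·T), (r + u) = 0.0131 + 0.0108 = 0.0239
F = 2084.28 · e^(0.0239 × 11/12) = 2084.28 × 1.02215008 = 2130.4470
Value of long forward = (F − K)·e^(−rT) = (2130.4470 − 2138.09) · e^(−0.0131·11/12)
= -7.6430 × 0.98806348 = -7.55

-$7.55 per troy ounce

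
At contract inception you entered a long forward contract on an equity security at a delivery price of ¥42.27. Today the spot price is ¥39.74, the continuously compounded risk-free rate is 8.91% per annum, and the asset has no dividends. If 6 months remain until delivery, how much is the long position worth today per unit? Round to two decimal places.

Current fair forward for the remaining 6 months: F = S·e^(r·T), r = 0.0891
F = 39.74 · e^(0.0891 × 6/12) = 39.74 × 1.045557 = 41.5504
Value of long forward = (F − K)·e^(−rT) = (41.5504 − 42.27) · e^(−0.0891·6/12)
= -0.7196 × 0.956428 = -0.69

-¥0.69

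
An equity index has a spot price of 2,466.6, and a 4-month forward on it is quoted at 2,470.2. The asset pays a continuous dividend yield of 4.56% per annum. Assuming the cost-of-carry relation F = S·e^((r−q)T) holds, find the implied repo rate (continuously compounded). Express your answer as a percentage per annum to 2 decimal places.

5.00%

From F = S·e^((r−q)T): (r − q) = ln(F/S)/T
ln(2470.2/2466.6) = ln(1.001459) = 0.001458
(r − q) = 0.001458 / (4/12) = 0.004374
r = ln(F/S)/T + q = 0.004374 + 0.0456 = 0.049974
r = 5.00%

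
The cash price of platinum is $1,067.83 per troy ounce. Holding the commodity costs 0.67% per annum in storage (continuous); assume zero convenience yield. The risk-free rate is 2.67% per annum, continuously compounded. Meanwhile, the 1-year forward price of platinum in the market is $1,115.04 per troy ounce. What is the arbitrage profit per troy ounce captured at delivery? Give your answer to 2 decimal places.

Fair forward: F* = S·e^(carry·T), with carry = (r + u) = 0.0267 + 0.0067 = 0.0334
F* = 1067.83 · e^(0.0334 × 1) = 1067.83 · e^0.03340000 = 1067.83 × 1.03396404 = $1104.0978
Market $1115.04 > fair $1104.0978: forward overpriced → cash-and-carry (buy spot, short the forward).
At maturity, profit = |F_mkt − F*| = |1115.04 − 1104.0978| = $10.94 per troy ounce

$10.94 per troy ounce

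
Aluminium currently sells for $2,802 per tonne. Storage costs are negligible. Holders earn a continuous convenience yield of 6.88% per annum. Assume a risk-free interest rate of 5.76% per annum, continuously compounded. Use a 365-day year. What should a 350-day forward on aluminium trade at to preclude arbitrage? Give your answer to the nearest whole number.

Net carry = r + u − y = 0.0576 + 0.0000 − 0.0688 = -0.0112
F = S·e^((r+u−y)T) = 2802 · e^(-0.0112 × 350/365) = 2802 · e^-0.010740
= 2802 × 0.989317 = $2,772 per tonne

$2,772 per tonne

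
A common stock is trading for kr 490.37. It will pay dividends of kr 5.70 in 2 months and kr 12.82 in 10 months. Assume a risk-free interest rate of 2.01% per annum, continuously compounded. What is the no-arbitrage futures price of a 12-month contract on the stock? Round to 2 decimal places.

PV(dividends) I = 5.70·e^(−0.0201·2/12) + 12.82·e^(−0.0201·10/12)
I = 5.6809 + 12.6071 = 18.2880
F = (S − I)·e^(rT) = (490.37 − 18.2880) · e^(0.0201·12/12)
= 472.0820 · e^0.020100 = 472.0820 × 1.020303 = kr 481.67

kr 481.67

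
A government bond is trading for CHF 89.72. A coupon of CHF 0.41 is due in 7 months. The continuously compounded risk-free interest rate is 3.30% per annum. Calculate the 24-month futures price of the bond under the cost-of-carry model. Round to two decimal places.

PV(coupons) I = 0.41·e^(−0.0330·7/12)
I = 0.4022
F = (S − I)·e^(rT) = (89.72 − 0.4022) · e^(0.0330·24/12)
= 89.3178 · e^0.066000 = 89.3178 × 1.068227 = CHF 95.41

CHF 95.41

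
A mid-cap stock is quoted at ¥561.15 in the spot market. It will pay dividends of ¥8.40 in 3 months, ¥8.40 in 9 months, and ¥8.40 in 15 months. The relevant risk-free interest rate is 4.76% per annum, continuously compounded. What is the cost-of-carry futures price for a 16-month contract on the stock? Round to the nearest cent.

PV(dividends) I = 8.40·e^(−0.0476·3/12) + 8.40·e^(−0.0476·9/12) + 8.40·e^(−0.0476·15/12)
I = 8.3006 + 8.1054 + 7.9148 = 24.3208
F = (S − I)·e^(rT) = (561.15 − 24.3208) · e^(0.0476·16/12)
= 536.8292 · e^0.063467 = 536.8292 × 1.065524 = ¥572.00

¥572.00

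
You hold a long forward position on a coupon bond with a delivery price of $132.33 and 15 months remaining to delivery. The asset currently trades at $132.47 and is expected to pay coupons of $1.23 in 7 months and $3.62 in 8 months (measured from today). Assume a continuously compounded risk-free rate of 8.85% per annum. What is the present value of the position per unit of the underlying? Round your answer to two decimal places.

PV(remaining coupons) I = 1.23·e^(−0.0885·7/12) + 3.62·e^(−0.0885·8/12) = 4.5807
Current forward F = (S − I)·e^(rT) = (132.47 − 4.5807)·e^(0.0885·15/12) = 127.8893 × 1.116976 = 142.8493
Value (long) = (F − K)·e^(−rT) = (142.8493 − 132.33) × 0.895274 = 9.4177
Value = $9.42

$9.42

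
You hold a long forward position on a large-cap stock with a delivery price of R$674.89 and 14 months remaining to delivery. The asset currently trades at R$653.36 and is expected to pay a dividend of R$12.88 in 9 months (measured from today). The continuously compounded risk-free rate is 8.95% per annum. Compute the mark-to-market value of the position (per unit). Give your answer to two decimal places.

R$33.34

PV(remaining dividends) I = 12.88·e^(−0.0895·9/12) = 12.0438
Current forward F = (S − I)·e^(rT) = (653.36 − 12.0438)·e^(0.0895·14/12) = 641.3162 × 1.110063 = 711.9014
Value (long) = (F − K)·e^(−rT) = (711.9014 − 674.89) × 0.900850 = 33.3417
Value = R$33.34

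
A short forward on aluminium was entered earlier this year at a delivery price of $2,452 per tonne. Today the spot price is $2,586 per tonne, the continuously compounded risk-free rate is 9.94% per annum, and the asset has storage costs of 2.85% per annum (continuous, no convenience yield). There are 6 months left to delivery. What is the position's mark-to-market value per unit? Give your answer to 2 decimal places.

Current fair forward for the remaining 6 months: F = S·e^((r + u)·T), (r + u) = 0.0994 + 0.0285 = 0.1279
F = 2586 · e^(0.1279 × 6/12) = 2586 × 1.06603910 = 2756.7771
Value of long forward = (F − K)·e^(−rT) = (2756.7771 − 2452) · e^(−0.0994·6/12)
= 304.7771 × 0.95151484 = 290.00
Short position value = −(long value) = -$290.00

-$290.00 per tonne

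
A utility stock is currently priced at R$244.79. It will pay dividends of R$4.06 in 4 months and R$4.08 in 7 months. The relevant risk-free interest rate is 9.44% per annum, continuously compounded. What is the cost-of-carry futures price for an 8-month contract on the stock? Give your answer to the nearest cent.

R$252.39

PV(dividends) I = 4.06·e^(−0.0944·4/12) + 4.08·e^(−0.0944·7/12)
I = 3.9342 + 3.8614 = 7.7956
F = (S − I)·e^(rT) = (244.79 − 7.7956) · e^(0.0944·8/12)
= 236.9944 · e^0.062933 = 236.9944 × 1.064955 = R$252.39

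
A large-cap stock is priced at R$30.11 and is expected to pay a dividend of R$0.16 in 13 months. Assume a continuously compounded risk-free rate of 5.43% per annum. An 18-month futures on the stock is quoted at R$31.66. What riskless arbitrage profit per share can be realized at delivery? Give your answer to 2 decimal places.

PV(dividends) I = 0.16·e^(−0.0543·13/12) = 0.1509
Fair futures F* = (S − I)·e^(rT) = (30.11 − 0.1509)·e^0.081450 = 29.9591 × 1.084859 = 32.5014
Market R$31.66 < fair 32.5014: forward underpriced → reverse cash-and-carry (short the stock, invest proceeds at r, pay the dividends, go long the forward).
Profit at T = |F_mkt − F*| = |31.66 − 32.5014| = R$0.84 per share

R$0.84 per share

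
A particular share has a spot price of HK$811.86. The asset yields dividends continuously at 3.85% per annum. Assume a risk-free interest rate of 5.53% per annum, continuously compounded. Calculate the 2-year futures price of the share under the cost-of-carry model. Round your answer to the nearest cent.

F = S·e^((r − q)T) = 811.86 · e^((0.0553 − 0.0385) × 2)
= 811.86 · e^0.033600 = 811.86 × 1.034171
F = HK$839.60

HK$839.60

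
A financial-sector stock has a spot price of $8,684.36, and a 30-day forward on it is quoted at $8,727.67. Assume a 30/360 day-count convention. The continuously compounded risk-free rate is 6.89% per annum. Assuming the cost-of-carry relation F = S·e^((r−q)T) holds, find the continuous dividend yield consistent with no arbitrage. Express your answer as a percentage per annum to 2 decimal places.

From F = S·e^((r−q)T): (r − q) = ln(F/S)/T
ln(8727.67/8684.36) = ln(1.004987) = 0.004975
(r − q) = 0.004975 / (30/360) = 0.059700
q = r − ln(F/S)/T = 0.0689 − 0.059700 = 0.009200
q = 0.92%

0.92%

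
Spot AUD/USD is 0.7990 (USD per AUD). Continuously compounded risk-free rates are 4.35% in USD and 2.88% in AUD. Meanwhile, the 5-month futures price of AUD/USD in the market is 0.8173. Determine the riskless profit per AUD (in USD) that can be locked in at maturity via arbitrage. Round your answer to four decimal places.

0.0134 per AUD (in USD)

Fair futures: F* = S·e^(carry·T), with carry = (r_USD − r_AUD) = 0.0435 − 0.0288 = 0.0147
F* = 0.7990 · e^(0.0147 × 5/12) = 0.7990 · e^0.006125 = 0.7990 × 1.006144 = 0.8039
Market 0.8173 > fair 0.8039: forward overpriced → cash-and-carry (buy spot, short the forward).
At maturity, profit = |F_mkt − F*| = |0.8173 − 0.8039| = 0.0134 per AUD (in USD)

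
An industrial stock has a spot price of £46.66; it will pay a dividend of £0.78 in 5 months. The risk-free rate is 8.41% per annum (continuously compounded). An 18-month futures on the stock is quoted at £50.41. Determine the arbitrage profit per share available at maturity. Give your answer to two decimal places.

£1.67 per share

PV(dividends) I = 0.78·e^(−0.0841·5/12) = 0.7531
Fair futures F* = (S − I)·e^(rT) = (46.66 − 0.7531)·e^0.126150 = 45.9069 × 1.134452 = 52.0792
Market £50.41 < fair 52.0792: forward underpriced → reverse cash-and-carry (short the stock, invest proceeds at r, pay the dividends, go long the forward).
Profit at T = |F_mkt − F*| = |50.41 − 52.0792| = £1.67 per share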